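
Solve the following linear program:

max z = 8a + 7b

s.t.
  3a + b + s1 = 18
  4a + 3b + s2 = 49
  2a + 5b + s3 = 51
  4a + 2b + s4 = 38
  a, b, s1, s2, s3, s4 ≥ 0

Evaluate the objective at each vertex of the feasible region:
  z(0, 0) = 0
  z(6, 0) = 48
  z(3, 9) = 87  ←
  z(0, 10.2) = 71.4
The maximum is at a = 3, b = 9.

a = 3, b = 9, z = 87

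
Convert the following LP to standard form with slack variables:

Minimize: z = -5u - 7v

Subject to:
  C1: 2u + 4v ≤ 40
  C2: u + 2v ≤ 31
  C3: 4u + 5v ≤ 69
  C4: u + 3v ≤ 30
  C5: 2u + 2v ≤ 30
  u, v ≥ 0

min z = -5u - 7v

s.t.
  2u + 4v + s1 = 40
  u + 2v + s2 = 31
  4u + 5v + s3 = 69
  u + 3v + s4 = 30
  2u + 2v + s5 = 30
  u, v, s1, s2, s3, s4, s5 ≥ 0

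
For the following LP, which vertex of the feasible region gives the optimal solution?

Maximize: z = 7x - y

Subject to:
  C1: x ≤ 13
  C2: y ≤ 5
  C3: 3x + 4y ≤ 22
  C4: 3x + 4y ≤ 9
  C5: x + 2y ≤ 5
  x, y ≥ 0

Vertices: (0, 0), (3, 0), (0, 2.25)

Evaluate the objective at each vertex of the feasible region:
  z(0, 0) = 0
  z(3, 0) = 21  ←
  z(0, 2.25) = -2.25
The maximum is at x = 3, y = 0.

(3, 0)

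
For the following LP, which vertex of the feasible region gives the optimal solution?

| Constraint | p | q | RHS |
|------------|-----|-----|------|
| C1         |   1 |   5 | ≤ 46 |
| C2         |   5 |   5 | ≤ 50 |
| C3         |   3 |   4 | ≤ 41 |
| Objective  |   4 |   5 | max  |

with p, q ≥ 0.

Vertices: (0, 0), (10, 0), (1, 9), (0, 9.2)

Evaluate the objective at each vertex of the feasible region:
  z(0, 0) = 0
  z(10, 0) = 40
  z(1, 9) = 49  ←
  z(0, 9.2) = 46
The maximum is at p = 1, q = 9.

(1, 9)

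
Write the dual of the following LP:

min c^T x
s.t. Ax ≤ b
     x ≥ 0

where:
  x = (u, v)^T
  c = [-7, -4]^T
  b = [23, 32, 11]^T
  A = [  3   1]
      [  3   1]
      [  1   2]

Primal min cᵀx s.t. Ax ≤ b, x ≥ 0  →  Dual max −bᵀy s.t. Aᵀy ≥ −c, y ≥ 0.

Maximize: z = -23y1 - 32y2 - 11y3

Subject to:
  3y1 + 3y2 + y3 ≥ 7
  y1 + y2 + 2y3 ≥ 4
  y1, y2, y3 ≥ 0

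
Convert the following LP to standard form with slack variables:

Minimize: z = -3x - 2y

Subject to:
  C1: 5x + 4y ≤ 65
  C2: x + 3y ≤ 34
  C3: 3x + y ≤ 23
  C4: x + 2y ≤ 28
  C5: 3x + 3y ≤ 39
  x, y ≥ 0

min z = -3x - 2y

s.t.
  5x + 4y + s1 = 65
  x + 3y + s2 = 34
  3x + y + s3 = 23
  x + 2y + s4 = 28
  3x + 3y + s5 = 39
  x, y, s1, s2, s3, s4, s5 ≥ 0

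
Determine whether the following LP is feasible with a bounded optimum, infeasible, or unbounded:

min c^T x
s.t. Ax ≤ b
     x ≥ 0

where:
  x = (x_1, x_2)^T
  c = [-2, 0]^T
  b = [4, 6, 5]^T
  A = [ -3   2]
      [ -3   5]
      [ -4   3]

Unbounded (objective can decrease without bound)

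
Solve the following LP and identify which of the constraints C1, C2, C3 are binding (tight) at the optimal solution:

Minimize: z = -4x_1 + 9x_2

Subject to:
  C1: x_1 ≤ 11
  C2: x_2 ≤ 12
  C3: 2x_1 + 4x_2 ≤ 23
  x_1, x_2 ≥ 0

At x_1 = 11, x_2 = 0, compute slack b - a·x for each constraint:
  C1: 11 − 11 = 0  (binding)
  C2: 12 − 0 = 12  (slack)
  C3: 23 − 22 = 1  (slack)

Optimal: x_1 = 11, x_2 = 0
Binding: C1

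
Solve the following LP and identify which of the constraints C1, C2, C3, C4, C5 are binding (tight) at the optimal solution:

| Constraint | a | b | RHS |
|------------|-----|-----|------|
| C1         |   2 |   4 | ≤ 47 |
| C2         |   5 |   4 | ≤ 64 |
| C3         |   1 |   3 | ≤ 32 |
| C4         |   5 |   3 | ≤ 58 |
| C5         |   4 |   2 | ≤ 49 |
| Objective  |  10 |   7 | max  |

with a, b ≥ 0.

At a = 8, b = 6, compute slack b - a·x for each constraint:
  C1: 47 − 40 = 7  (slack)
  C2: 64 − 64 = 0  (binding)
  C3: 32 − 26 = 6  (slack)
  C4: 58 − 58 = 0  (binding)
  C5: 49 − 44 = 5  (slack)

Optimal: a = 8, b = 6
Binding: C2, C4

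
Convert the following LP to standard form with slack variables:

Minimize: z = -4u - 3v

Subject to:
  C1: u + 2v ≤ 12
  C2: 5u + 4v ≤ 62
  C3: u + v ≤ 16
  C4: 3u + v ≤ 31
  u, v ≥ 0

min z = -4u - 3v

s.t.
  u + 2v + s1 = 12
  5u + 4v + s2 = 62
  u + v + s3 = 16
  3u + v + s4 = 31
  u, v, s1, s2, s3, s4 ≥ 0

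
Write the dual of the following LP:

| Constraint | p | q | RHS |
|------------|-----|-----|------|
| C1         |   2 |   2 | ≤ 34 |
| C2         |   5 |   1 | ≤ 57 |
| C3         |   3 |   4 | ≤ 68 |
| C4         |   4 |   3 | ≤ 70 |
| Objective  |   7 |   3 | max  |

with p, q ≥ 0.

Primal max cᵀx s.t. Ax ≤ b, x ≥ 0  →  Dual min bᵀy s.t. Aᵀy ≥ c, y ≥ 0.

Minimize: z = 34y1 + 57y2 + 68y3 + 70y4

Subject to:
  2y1 + 5y2 + 3y3 + 4y4 ≥ 7
  2y1 + y2 + 4y3 + 3y4 ≥ 3
  y1, y2, y3, y4 ≥ 0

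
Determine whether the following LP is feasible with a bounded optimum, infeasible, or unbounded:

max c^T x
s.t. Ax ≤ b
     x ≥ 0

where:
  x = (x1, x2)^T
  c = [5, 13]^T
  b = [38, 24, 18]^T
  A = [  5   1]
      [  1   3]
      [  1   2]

Feasible with a bounded optimal solution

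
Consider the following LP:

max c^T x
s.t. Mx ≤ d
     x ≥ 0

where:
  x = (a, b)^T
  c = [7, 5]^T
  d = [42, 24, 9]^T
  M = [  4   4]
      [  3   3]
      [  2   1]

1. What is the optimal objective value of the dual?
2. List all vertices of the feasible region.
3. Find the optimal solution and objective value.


1. 42
2. (0, 0), (4.5, 0), (1, 7), (0, 8)
3. a = 1, b = 7, z = 42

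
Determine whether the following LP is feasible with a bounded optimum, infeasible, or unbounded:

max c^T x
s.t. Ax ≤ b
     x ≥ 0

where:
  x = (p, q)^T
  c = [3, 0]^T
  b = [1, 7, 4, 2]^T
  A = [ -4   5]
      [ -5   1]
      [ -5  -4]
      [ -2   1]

Unbounded (objective can increase without bound)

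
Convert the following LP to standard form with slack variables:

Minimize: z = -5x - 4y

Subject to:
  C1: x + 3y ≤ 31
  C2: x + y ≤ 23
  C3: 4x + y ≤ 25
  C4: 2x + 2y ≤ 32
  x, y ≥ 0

min z = -5x - 4y

s.t.
  x + 3y + s1 = 31
  x + y + s2 = 23
  4x + y + s3 = 25
  2x + 2y + s4 = 32
  x, y, s1, s2, s3, s4 ≥ 0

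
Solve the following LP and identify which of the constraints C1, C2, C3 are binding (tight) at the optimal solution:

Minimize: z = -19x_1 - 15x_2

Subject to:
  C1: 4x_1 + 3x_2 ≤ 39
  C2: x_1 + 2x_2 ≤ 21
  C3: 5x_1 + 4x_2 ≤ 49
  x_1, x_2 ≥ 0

At x_1 = 9, x_2 = 1, compute slack b - a·x for each constraint:
  C1: 39 − 39 = 0  (binding)
  C2: 21 − 11 = 10  (slack)
  C3: 49 − 49 = 0  (binding)

Optimal: x_1 = 9, x_2 = 1
Binding: C1, C3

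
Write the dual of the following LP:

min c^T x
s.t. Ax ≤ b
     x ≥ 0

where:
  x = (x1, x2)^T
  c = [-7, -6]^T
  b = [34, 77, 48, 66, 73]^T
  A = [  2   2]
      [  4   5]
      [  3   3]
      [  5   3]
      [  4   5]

Primal min cᵀx s.t. Ax ≤ b, x ≥ 0  →  Dual max −bᵀy s.t. Aᵀy ≥ −c, y ≥ 0.

Maximize: z = -34y1 - 77y2 - 48y3 - 66y4 - 73y5

Subject to:
  2y1 + 4y2 + 3y3 + 5y4 + 4y5 ≥ 7
  2y1 + 5y2 + 3y3 + 3y4 + 5y5 ≥ 6
  y1, y2, y3, y4, y5 ≥ 0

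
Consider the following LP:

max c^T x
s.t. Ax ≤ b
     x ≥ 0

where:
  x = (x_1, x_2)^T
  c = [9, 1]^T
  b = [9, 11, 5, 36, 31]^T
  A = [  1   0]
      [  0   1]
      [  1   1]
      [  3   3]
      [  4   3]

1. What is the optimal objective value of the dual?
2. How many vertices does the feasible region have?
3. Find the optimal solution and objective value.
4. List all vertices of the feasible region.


1. 45
2. 3
3. x_1 = 5, x_2 = 0, z = 45
4. (0, 0), (5, 0), (0, 5)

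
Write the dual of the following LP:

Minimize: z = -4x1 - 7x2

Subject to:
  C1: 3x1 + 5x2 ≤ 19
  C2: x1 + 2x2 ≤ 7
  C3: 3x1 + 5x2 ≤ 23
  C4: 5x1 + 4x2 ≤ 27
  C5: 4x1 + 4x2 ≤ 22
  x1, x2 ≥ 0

Primal min cᵀx s.t. Ax ≤ b, x ≥ 0  →  Dual max −bᵀy s.t. Aᵀy ≥ −c, y ≥ 0.

Maximize: z = -19y1 - 7y2 - 23y3 - 27y4 - 22y5

Subject to:
  3y1 + y2 + 3y3 + 5y4 + 4y5 ≥ 4
  5y1 + 2y2 + 5y3 + 4y4 + 4y5 ≥ 7
  y1, y2, y3, y4, y5 ≥ 0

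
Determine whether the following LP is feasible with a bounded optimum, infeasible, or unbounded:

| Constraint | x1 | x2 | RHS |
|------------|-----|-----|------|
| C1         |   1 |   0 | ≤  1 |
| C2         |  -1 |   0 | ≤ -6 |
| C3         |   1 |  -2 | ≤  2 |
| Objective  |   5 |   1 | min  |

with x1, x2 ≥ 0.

Infeasible (no feasible solution exists)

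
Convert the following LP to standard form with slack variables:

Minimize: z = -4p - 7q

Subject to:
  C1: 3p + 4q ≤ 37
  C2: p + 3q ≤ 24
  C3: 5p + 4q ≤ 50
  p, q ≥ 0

min z = -4p - 7q

s.t.
  3p + 4q + s1 = 37
  p + 3q + s2 = 24
  5p + 4q + s3 = 50
  p, q, s1, s2, s3 ≥ 0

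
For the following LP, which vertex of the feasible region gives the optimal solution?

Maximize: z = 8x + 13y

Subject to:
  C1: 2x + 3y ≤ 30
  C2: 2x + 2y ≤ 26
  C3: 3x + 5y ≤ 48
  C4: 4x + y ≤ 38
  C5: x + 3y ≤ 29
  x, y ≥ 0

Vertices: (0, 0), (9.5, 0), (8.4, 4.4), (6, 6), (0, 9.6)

Evaluate the objective at each vertex of the feasible region:
  z(0, 0) = 0
  z(9.5, 0) = 76
  z(8.4, 4.4) = 124.4
  z(6, 6) = 126  ←
  z(0, 9.6) = 124.8
The maximum is at x = 6, y = 6.

(6, 6)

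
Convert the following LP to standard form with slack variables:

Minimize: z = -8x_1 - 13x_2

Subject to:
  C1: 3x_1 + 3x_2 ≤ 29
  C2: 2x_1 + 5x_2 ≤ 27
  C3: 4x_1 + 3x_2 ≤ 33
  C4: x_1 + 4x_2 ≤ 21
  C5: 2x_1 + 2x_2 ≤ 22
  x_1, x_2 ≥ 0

min z = -8x_1 - 13x_2

s.t.
  3x_1 + 3x_2 + s1 = 29
  2x_1 + 5x_2 + s2 = 27
  4x_1 + 3x_2 + s3 = 33
  x_1 + 4x_2 + s4 = 21
  2x_1 + 2x_2 + s5 = 22
  x_1, x_2, s1, s2, s3, s4, s5 ≥ 0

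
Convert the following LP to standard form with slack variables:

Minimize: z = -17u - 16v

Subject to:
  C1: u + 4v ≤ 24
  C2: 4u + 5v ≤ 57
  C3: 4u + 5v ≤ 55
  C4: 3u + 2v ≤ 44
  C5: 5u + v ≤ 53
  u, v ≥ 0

min z = -17u - 16v

s.t.
  u + 4v + s1 = 24
  4u + 5v + s2 = 57
  4u + 5v + s3 = 55
  3u + 2v + s4 = 44
  5u + v + s5 = 53
  u, v, s1, s2, s3, s4, s5 ≥ 0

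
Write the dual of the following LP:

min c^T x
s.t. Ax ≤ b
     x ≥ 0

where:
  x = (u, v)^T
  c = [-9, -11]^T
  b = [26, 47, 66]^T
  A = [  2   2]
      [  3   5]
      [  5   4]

Primal min cᵀx s.t. Ax ≤ b, x ≥ 0  →  Dual max −bᵀy s.t. Aᵀy ≥ −c, y ≥ 0.

Maximize: z = -26y1 - 47y2 - 66y3

Subject to:
  2y1 + 3y2 + 5y3 ≥ 9
  2y1 + 5y2 + 4y3 ≥ 11
  y1, y2, y3 ≥ 0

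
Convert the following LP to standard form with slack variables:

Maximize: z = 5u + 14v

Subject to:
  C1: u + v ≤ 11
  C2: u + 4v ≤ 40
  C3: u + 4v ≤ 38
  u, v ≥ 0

max z = 5u + 14v

s.t.
  u + v + s1 = 11
  u + 4v + s2 = 40
  u + 4v + s3 = 38
  u, v, s1, s2, s3 ≥ 0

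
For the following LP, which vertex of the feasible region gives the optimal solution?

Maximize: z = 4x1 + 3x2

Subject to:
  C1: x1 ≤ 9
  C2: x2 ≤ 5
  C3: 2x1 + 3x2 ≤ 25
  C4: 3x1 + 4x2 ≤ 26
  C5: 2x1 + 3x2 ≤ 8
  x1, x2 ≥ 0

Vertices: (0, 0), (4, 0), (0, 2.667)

Evaluate the objective at each vertex of the feasible region:
  z(0, 0) = 0
  z(4, 0) = 16  ←
  z(0, 2.667) = 8
The maximum is at x1 = 4, x2 = 0.

(4, 0)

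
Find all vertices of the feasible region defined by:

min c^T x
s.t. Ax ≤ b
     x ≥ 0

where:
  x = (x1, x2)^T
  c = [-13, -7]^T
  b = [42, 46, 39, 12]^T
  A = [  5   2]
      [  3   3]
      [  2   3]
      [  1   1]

(0, 0), (8.4, 0), (6, 6), (0, 12)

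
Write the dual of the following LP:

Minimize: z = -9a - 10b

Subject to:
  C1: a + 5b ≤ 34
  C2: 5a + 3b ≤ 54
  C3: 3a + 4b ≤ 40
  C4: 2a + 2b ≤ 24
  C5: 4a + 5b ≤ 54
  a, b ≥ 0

Primal min cᵀx s.t. Ax ≤ b, x ≥ 0  →  Dual max −bᵀy s.t. Aᵀy ≥ −c, y ≥ 0.

Maximize: z = -34y1 - 54y2 - 40y3 - 24y4 - 54y5

Subject to:
  y1 + 5y2 + 3y3 + 2y4 + 4y5 ≥ 9
  5y1 + 3y2 + 4y3 + 2y4 + 5y5 ≥ 10
  y1, y2, y3, y4, y5 ≥ 0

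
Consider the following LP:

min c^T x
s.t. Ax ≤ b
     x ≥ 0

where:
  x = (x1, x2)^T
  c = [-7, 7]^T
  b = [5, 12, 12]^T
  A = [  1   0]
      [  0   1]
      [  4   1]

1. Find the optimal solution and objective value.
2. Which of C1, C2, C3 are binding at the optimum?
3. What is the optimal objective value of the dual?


1. x1 = 3, x2 = 0, z = -21
2. C3
3. -21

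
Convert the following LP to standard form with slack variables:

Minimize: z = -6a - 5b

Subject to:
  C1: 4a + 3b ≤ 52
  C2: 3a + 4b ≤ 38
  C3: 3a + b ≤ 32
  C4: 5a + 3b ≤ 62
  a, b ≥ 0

min z = -6a - 5b

s.t.
  4a + 3b + s1 = 52
  3a + 4b + s2 = 38
  3a + b + s3 = 32
  5a + 3b + s4 = 62
  a, b, s1, s2, s3, s4 ≥ 0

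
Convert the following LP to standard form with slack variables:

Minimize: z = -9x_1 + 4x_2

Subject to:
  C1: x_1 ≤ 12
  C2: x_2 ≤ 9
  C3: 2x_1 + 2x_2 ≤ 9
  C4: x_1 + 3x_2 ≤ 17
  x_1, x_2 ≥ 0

min z = -9x_1 + 4x_2

s.t.
  x_1 + s1 = 12
  x_2 + s2 = 9
  2x_1 + 2x_2 + s3 = 9
  x_1 + 3x_2 + s4 = 17
  x_1, x_2, s1, s2, s3, s4 ≥ 0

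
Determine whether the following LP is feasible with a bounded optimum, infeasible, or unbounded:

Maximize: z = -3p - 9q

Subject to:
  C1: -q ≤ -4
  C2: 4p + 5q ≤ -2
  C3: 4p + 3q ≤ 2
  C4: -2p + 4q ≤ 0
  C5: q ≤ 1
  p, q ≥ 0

Infeasible (no feasible solution exists)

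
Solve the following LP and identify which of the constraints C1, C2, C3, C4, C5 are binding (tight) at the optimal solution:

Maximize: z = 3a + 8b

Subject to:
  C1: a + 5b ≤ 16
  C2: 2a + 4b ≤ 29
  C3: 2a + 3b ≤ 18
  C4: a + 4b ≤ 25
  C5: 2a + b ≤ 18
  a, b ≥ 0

At a = 6, b = 2, compute slack b - a·x for each constraint:
  C1: 16 − 16 = 0  (binding)
  C2: 29 − 20 = 9  (slack)
  C3: 18 − 18 = 0  (binding)
  C4: 25 − 14 = 11  (slack)
  C5: 18 − 14 = 4  (slack)

Optimal: a = 6, b = 2
Binding: C1, C3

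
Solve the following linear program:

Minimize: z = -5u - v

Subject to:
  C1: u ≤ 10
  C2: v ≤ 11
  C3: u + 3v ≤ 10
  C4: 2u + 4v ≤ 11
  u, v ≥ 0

Evaluate the objective at each vertex of the feasible region:
  z(0, 0) = 0
  z(5.5, 0) = -27.5  ←
  z(0, 2.75) = -2.75
The minimum is at u = 5.5, v = 0.

u = 5.5, v = 0, z = -27.5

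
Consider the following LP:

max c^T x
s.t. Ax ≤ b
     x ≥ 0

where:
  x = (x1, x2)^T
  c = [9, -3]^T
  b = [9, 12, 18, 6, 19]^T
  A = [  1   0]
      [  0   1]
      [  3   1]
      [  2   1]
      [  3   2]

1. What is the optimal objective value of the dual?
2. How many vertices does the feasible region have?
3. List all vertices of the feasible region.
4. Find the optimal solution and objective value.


1. 27
2. 3
3. (0, 0), (3, 0), (0, 6)
4. x1 = 3, x2 = 0, z = 27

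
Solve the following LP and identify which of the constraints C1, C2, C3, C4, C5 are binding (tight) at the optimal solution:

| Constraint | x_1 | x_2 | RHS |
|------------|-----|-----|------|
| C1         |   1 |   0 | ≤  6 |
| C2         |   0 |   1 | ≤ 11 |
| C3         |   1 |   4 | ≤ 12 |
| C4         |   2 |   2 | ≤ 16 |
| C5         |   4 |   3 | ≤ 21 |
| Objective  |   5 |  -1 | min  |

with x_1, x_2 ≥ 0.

At x_1 = 0, x_2 = 3, compute slack b - a·x for each constraint:
  C1: 6 − 0 = 6  (slack)
  C2: 11 − 3 = 8  (slack)
  C3: 12 − 12 = 0  (binding)
  C4: 16 − 6 = 10  (slack)
  C5: 21 − 9 = 12  (slack)

Optimal: x_1 = 0, x_2 = 3
Binding: C3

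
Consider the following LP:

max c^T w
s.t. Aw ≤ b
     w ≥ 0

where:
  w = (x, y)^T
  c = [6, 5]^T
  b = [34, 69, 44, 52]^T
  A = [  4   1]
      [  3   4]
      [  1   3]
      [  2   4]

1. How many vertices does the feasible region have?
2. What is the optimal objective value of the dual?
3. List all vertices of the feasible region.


1. 4
2. 86
3. (0, 0), (8.5, 0), (6, 10), (0, 13)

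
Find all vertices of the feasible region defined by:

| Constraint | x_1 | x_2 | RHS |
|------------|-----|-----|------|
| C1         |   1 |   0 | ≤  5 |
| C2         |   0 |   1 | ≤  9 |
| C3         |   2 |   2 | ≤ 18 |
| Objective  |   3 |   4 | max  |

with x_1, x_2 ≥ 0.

(0, 0), (5, 0), (5, 4), (0, 9)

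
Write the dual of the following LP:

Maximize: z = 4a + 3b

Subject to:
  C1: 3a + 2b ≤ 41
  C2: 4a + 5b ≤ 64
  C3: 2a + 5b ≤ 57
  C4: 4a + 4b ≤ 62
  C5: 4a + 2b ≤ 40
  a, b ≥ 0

Primal max cᵀx s.t. Ax ≤ b, x ≥ 0  →  Dual min bᵀy s.t. Aᵀy ≥ c, y ≥ 0.

Minimize: z = 41y1 + 64y2 + 57y3 + 62y4 + 40y5

Subject to:
  3y1 + 4y2 + 2y3 + 4y4 + 4y5 ≥ 4
  2y1 + 5y2 + 5y3 + 4y4 + 2y5 ≥ 3
  y1, y2, y3, y4, y5 ≥ 0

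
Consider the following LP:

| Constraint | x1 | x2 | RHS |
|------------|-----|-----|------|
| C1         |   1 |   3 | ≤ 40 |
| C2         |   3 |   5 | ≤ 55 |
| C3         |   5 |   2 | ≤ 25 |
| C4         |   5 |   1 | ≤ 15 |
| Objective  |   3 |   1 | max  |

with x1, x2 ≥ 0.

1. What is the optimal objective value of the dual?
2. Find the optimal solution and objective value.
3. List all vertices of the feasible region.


1. 13
2. x1 = 1, x2 = 10, z = 13
3. (0, 0), (3, 0), (1, 10), (0.7895, 10.53), (0, 11)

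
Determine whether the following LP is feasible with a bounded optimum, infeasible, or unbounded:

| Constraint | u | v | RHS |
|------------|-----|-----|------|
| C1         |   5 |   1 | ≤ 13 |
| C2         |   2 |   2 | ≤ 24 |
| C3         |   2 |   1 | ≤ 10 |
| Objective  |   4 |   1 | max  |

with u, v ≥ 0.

Feasible with a bounded optimal solution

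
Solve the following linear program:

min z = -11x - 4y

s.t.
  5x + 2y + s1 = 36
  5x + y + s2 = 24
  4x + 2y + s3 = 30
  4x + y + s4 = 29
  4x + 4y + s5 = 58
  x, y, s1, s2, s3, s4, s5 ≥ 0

Evaluate the objective at each vertex of the feasible region:
  z(0, 0) = 0
  z(4.8, 0) = -52.8
  z(3, 9) = -69  ←
  z(0.5, 14) = -61.5
  z(0, 14.5) = -58
The minimum is at x = 3, y = 9.

x = 3, y = 9, z = -69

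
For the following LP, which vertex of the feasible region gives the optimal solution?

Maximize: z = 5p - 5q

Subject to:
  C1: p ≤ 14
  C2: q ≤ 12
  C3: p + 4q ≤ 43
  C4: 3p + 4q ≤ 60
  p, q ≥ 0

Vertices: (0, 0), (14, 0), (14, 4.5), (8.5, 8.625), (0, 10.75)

Evaluate the objective at each vertex of the feasible region:
  z(0, 0) = 0
  z(14, 0) = 70  ←
  z(14, 4.5) = 47.5
  z(8.5, 8.625) = -0.625
  z(0, 10.75) = -53.75
The maximum is at p = 14, q = 0.

(14, 0)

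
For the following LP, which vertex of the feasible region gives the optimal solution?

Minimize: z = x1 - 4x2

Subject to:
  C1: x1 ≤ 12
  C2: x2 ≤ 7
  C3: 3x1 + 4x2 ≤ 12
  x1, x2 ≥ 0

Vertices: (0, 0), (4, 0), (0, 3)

Evaluate the objective at each vertex of the feasible region:
  z(0, 0) = 0
  z(4, 0) = 4
  z(0, 3) = -12  ←
The minimum is at x1 = 0, x2 = 3.

(0, 3)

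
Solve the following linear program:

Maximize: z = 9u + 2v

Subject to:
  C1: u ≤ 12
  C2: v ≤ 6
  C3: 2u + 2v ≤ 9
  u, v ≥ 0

Evaluate the objective at each vertex of the feasible region:
  z(0, 0) = 0
  z(4.5, 0) = 40.5  ←
  z(0, 4.5) = 9
The maximum is at u = 4.5, v = 0.

u = 4.5, v = 0, z = 40.5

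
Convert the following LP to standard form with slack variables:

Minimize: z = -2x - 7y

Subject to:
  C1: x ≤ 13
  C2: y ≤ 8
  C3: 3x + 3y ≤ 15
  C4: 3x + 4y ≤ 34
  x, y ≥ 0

min z = -2x - 7y

s.t.
  x + s1 = 13
  y + s2 = 8
  3x + 3y + s3 = 15
  3x + 4y + s4 = 34
  x, y, s1, s2, s3, s4 ≥ 0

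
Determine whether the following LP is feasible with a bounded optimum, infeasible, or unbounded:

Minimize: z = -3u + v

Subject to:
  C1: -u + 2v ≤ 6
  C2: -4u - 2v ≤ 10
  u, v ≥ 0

Unbounded (objective can decrease without bound)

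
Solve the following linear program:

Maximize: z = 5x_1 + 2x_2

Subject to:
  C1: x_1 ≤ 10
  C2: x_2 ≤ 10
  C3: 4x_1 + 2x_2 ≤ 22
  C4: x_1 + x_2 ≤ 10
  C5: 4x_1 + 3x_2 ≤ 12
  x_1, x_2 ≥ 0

Evaluate the objective at each vertex of the feasible region:
  z(0, 0) = 0
  z(3, 0) = 15  ←
  z(0, 4) = 8
The maximum is at x_1 = 3, x_2 = 0.

x_1 = 3, x_2 = 0, z = 15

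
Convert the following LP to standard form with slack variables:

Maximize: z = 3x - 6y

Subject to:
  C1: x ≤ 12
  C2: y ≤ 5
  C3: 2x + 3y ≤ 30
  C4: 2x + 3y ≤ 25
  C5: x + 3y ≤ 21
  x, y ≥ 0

max z = 3x - 6y

s.t.
  x + s1 = 12
  y + s2 = 5
  2x + 3y + s3 = 30
  2x + 3y + s4 = 25
  x + 3y + s5 = 21
  x, y, s1, s2, s3, s4, s5 ≥ 0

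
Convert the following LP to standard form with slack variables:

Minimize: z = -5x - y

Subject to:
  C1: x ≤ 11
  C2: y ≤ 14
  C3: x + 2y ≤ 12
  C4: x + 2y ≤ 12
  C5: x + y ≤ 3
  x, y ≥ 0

min z = -5x - y

s.t.
  x + s1 = 11
  y + s2 = 14
  x + 2y + s3 = 12
  x + 2y + s4 = 12
  x + y + s5 = 3
  x, y, s1, s2, s3, s4, s5 ≥ 0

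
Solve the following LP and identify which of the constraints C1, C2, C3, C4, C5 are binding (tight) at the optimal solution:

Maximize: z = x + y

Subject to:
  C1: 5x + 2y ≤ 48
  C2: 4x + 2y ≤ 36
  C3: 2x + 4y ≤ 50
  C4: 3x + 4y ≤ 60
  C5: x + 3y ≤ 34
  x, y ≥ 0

At x = 4, y = 10, compute slack b - a·x for each constraint:
  C1: 48 − 40 = 8  (slack)
  C2: 36 − 36 = 0  (binding)
  C3: 50 − 48 = 2  (slack)
  C4: 60 − 52 = 8  (slack)
  C5: 34 − 34 = 0  (binding)

Optimal: x = 4, y = 10
Binding: C2, C5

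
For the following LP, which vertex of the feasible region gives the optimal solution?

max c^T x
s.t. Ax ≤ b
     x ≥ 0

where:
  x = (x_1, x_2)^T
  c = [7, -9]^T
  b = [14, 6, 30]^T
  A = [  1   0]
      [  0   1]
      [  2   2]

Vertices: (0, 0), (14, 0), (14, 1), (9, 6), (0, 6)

Evaluate the objective at each vertex of the feasible region:
  z(0, 0) = 0
  z(14, 0) = 98  ←
  z(14, 1) = 89
  z(9, 6) = 9
  z(0, 6) = -54
The maximum is at x_1 = 14, x_2 = 0.

(14, 0)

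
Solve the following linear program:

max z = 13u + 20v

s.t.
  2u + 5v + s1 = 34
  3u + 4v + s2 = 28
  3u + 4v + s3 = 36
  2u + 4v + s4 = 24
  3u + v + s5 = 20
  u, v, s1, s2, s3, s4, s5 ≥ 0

Evaluate the objective at each vertex of the feasible region:
  z(0, 0) = 0
  z(6.667, 0) = 86.67
  z(5.778, 2.667) = 128.4
  z(4, 4) = 132  ←
  z(0, 6) = 120
The maximum is at u = 4, v = 4.

u = 4, v = 4, z = 132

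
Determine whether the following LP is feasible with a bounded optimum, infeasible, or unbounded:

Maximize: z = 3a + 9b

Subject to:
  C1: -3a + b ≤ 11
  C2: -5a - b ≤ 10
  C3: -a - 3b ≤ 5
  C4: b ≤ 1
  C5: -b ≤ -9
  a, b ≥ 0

Infeasible (no feasible solution exists)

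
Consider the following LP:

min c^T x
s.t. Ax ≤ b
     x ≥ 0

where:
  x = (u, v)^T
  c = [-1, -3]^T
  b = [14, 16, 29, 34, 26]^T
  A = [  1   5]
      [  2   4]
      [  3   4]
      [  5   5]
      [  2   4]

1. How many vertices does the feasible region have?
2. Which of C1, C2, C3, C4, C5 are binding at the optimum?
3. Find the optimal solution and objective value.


1. 5
2. C1, C2
3. u = 4, v = 2, z = -10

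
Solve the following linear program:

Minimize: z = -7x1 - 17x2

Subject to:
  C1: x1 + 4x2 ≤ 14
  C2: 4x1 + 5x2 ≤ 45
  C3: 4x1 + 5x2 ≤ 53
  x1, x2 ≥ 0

Evaluate the objective at each vertex of the feasible region:
  z(0, 0) = 0
  z(11.25, 0) = -78.75
  z(10, 1) = -87  ←
  z(0, 3.5) = -59.5
The minimum is at x1 = 10, x2 = 1.

x1 = 10, x2 = 1, z = -87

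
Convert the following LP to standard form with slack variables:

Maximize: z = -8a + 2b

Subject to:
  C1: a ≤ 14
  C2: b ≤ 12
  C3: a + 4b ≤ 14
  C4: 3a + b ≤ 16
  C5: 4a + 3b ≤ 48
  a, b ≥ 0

max z = -8a + 2b

s.t.
  a + s1 = 14
  b + s2 = 12
  a + 4b + s3 = 14
  3a + b + s4 = 16
  4a + 3b + s5 = 48
  a, b, s1, s2, s3, s4, s5 ≥ 0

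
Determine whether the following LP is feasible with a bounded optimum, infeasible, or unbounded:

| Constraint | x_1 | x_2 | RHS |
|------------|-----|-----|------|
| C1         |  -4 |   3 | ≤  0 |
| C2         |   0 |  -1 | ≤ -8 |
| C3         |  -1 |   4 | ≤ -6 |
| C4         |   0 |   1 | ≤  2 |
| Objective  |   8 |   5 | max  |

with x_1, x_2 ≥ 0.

Infeasible (no feasible solution exists)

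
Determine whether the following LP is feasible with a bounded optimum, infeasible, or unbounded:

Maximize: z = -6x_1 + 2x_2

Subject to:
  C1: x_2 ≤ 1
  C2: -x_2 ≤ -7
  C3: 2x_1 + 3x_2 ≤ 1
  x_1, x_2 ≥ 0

Infeasible (no feasible solution exists)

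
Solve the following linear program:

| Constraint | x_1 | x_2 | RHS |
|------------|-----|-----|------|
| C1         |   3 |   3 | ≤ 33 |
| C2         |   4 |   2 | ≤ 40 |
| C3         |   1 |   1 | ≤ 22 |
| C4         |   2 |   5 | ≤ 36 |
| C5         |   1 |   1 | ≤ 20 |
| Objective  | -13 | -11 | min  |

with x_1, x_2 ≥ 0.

Evaluate the objective at each vertex of the feasible region:
  z(0, 0) = 0
  z(10, 0) = -130
  z(9, 2) = -139  ←
  z(6.333, 4.667) = -133.7
  z(0, 7.2) = -79.2
The minimum is at x_1 = 9, x_2 = 2.

x_1 = 9, x_2 = 2, z = -139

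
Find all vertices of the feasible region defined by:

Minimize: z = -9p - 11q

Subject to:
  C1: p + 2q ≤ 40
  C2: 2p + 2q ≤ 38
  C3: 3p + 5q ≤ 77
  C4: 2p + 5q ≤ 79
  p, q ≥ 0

(0, 0), (19, 0), (9, 10), (0, 15.4)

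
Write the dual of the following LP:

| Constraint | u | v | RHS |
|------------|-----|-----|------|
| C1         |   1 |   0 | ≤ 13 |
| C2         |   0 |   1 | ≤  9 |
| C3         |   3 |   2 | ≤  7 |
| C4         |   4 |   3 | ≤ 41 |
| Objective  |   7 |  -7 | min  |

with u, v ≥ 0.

Primal min cᵀx s.t. Ax ≤ b, x ≥ 0  →  Dual max −bᵀy s.t. Aᵀy ≥ −c, y ≥ 0.

Maximize: z = -13y1 - 9y2 - 7y3 - 41y4

Subject to:
  y1 + 3y3 + 4y4 ≥ -7
  y2 + 2y3 + 3y4 ≥ 7
  y1, y2, y3, y4 ≥ 0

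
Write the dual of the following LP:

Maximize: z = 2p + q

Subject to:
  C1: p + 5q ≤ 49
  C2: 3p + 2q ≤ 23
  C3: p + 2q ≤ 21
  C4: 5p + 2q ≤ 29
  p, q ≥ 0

Primal max cᵀx s.t. Ax ≤ b, x ≥ 0  →  Dual min bᵀy s.t. Aᵀy ≥ c, y ≥ 0.

Minimize: z = 49y1 + 23y2 + 21y3 + 29y4

Subject to:
  y1 + 3y2 + y3 + 5y4 ≥ 2
  5y1 + 2y2 + 2y3 + 2y4 ≥ 1
  y1, y2, y3, y4 ≥ 0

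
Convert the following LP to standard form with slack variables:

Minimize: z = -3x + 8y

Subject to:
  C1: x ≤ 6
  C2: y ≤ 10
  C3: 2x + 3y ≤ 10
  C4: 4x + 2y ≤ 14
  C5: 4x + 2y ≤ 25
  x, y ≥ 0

min z = -3x + 8y

s.t.
  x + s1 = 6
  y + s2 = 10
  2x + 3y + s3 = 10
  4x + 2y + s4 = 14
  4x + 2y + s5 = 25
  x, y, s1, s2, s3, s4, s5 ≥ 0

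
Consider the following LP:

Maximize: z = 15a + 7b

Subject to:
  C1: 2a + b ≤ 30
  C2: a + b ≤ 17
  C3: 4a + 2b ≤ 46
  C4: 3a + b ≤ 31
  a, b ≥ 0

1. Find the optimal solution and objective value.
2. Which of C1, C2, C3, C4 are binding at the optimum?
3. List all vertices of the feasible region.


1. a = 8, b = 7, z = 169
2. C3, C4
3. (0, 0), (10.33, 0), (8, 7), (6, 11), (0, 17)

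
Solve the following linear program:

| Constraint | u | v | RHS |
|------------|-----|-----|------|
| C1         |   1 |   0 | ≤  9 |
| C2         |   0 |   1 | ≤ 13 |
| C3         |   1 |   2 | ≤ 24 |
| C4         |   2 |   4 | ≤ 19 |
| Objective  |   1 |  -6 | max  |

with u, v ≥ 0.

Evaluate the objective at each vertex of the feasible region:
  z(0, 0) = 0
  z(9, 0) = 9  ←
  z(9, 0.25) = 7.5
  z(0, 4.75) = -28.5
The maximum is at u = 9, v = 0.

u = 9, v = 0, z = 9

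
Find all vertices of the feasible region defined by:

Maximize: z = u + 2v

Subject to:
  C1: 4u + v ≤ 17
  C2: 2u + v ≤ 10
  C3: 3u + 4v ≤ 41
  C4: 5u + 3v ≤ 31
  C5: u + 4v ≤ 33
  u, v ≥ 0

(0, 0), (4.25, 0), (3.5, 3), (1, 8), (0, 8.25)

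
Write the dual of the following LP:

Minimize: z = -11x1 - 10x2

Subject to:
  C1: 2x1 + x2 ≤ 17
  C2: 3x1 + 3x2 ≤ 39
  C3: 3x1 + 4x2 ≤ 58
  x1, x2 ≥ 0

Primal min cᵀx s.t. Ax ≤ b, x ≥ 0  →  Dual max −bᵀy s.t. Aᵀy ≥ −c, y ≥ 0.

Maximize: z = -17y1 - 39y2 - 58y3

Subject to:
  2y1 + 3y2 + 3y3 ≥ 11
  y1 + 3y2 + 4y3 ≥ 10
  y1, y2, y3 ≥ 0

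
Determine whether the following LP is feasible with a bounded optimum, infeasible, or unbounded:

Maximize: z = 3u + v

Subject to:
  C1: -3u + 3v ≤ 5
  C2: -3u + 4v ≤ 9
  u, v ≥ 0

Unbounded (objective can increase without bound)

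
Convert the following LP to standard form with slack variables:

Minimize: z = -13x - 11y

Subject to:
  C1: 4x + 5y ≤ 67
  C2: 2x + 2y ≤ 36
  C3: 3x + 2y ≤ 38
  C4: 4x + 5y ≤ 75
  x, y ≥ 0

min z = -13x - 11y

s.t.
  4x + 5y + s1 = 67
  2x + 2y + s2 = 36
  3x + 2y + s3 = 38
  4x + 5y + s4 = 75
  x, y, s1, s2, s3, s4 ≥ 0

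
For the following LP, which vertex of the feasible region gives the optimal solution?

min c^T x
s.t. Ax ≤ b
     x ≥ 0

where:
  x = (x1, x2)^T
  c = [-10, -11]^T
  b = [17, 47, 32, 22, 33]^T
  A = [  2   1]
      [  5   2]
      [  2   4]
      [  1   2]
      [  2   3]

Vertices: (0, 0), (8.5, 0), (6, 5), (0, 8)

Evaluate the objective at each vertex of the feasible region:
  z(0, 0) = 0
  z(8.5, 0) = -85
  z(6, 5) = -115  ←
  z(0, 8) = -88
The minimum is at x1 = 6, x2 = 5.

(6, 5)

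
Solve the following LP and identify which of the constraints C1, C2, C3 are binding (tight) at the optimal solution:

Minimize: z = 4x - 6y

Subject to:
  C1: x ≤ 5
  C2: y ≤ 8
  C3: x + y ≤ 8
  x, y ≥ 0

At x = 0, y = 8, compute slack b - a·x for each constraint:
  C1: 5 − 0 = 5  (slack)
  C2: 8 − 8 = 0  (binding)
  C3: 8 − 8 = 0  (binding)

Optimal: x = 0, y = 8
Binding: C2, C3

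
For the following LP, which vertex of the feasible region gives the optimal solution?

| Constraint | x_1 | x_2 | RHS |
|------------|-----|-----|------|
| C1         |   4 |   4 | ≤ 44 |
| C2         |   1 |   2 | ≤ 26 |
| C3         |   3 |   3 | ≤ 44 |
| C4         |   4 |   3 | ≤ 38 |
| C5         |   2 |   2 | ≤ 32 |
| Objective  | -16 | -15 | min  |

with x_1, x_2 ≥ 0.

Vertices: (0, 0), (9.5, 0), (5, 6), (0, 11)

Evaluate the objective at each vertex of the feasible region:
  z(0, 0) = 0
  z(9.5, 0) = -152
  z(5, 6) = -170  ←
  z(0, 11) = -165
The minimum is at x_1 = 5, x_2 = 6.

(5, 6)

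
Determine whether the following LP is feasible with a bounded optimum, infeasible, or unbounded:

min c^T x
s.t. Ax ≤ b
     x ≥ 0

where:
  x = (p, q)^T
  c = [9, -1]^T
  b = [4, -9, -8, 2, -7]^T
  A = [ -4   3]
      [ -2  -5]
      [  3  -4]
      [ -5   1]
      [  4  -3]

Infeasible (no feasible solution exists)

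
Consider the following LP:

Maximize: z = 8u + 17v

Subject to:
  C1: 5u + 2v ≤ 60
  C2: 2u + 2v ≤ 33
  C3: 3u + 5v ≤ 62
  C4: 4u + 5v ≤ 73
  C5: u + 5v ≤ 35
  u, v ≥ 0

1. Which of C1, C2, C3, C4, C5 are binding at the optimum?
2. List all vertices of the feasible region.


1. C1, C5
2. (0, 0), (12, 0), (10, 5), (0, 7)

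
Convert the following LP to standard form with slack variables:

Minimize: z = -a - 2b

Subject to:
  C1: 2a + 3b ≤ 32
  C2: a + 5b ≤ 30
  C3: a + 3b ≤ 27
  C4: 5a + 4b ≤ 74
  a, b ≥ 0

min z = -a - 2b

s.t.
  2a + 3b + s1 = 32
  a + 5b + s2 = 30
  a + 3b + s3 = 27
  5a + 4b + s4 = 74
  a, b, s1, s2, s3, s4 ≥ 0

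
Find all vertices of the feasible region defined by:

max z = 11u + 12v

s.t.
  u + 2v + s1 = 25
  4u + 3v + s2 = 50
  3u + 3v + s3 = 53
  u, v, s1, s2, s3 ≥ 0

(0, 0), (12.5, 0), (5, 10), (0, 12.5)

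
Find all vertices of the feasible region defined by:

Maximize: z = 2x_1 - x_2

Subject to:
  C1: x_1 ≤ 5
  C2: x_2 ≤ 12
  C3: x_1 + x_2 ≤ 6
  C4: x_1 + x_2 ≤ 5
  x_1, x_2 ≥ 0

(0, 0), (5, 0), (0, 5)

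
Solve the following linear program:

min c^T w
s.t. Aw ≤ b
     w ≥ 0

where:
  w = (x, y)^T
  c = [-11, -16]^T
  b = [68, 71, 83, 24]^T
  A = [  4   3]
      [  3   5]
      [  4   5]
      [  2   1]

Evaluate the objective at each vertex of the feasible region:
  z(0, 0) = 0
  z(12, 0) = -132
  z(7, 10) = -237  ←
  z(0, 14.2) = -227.2
The minimum is at x = 7, y = 10.

x = 7, y = 10, z = -237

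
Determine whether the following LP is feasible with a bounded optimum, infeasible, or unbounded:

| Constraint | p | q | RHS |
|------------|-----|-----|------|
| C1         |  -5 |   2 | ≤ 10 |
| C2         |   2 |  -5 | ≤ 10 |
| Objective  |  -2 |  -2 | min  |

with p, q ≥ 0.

Unbounded (objective can decrease without bound)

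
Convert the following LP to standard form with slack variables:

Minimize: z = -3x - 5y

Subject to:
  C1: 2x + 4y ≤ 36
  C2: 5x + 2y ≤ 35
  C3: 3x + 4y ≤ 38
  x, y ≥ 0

min z = -3x - 5y

s.t.
  2x + 4y + s1 = 36
  5x + 2y + s2 = 35
  3x + 4y + s3 = 38
  x, y, s1, s2, s3 ≥ 0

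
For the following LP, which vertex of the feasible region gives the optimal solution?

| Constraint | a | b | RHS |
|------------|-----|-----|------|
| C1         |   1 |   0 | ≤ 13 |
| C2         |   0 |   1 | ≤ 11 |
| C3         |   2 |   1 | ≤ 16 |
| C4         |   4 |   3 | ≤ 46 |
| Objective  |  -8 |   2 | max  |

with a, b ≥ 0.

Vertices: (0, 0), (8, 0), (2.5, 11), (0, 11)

Evaluate the objective at each vertex of the feasible region:
  z(0, 0) = 0
  z(8, 0) = -64
  z(2.5, 11) = 2
  z(0, 11) = 22  ←
The maximum is at a = 0, b = 11.

(0, 11)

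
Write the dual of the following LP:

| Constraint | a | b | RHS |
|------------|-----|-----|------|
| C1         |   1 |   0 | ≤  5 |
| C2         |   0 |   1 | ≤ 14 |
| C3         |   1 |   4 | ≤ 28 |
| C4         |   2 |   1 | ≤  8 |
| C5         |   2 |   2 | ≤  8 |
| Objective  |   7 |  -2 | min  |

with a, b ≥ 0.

Primal min cᵀx s.t. Ax ≤ b, x ≥ 0  →  Dual max −bᵀy s.t. Aᵀy ≥ −c, y ≥ 0.

Maximize: z = -5y1 - 14y2 - 28y3 - 8y4 - 8y5

Subject to:
  y1 + y3 + 2y4 + 2y5 ≥ -7
  y2 + 4y3 + y4 + 2y5 ≥ 2
  y1, y2, y3, y4, y5 ≥ 0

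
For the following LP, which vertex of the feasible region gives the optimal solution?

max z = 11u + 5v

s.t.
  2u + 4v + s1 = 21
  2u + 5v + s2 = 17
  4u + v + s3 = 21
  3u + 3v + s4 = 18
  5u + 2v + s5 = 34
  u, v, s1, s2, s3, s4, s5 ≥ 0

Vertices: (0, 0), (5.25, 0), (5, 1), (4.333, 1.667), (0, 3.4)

Evaluate the objective at each vertex of the feasible region:
  z(0, 0) = 0
  z(5.25, 0) = 57.75
  z(5, 1) = 60  ←
  z(4.333, 1.667) = 56
  z(0, 3.4) = 17
The maximum is at u = 5, v = 1.

(5, 1)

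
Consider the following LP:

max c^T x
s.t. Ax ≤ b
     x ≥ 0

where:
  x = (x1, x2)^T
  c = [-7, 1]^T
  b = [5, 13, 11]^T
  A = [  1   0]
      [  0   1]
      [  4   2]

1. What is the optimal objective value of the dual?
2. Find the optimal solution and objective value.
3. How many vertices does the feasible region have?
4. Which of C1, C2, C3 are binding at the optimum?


1. 5.5
2. x1 = 0, x2 = 5.5, z = 5.5
3. 3
4. C3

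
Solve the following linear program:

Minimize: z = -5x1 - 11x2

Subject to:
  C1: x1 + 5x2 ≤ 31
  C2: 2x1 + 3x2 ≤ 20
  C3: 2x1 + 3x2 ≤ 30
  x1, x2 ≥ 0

Evaluate the objective at each vertex of the feasible region:
  z(0, 0) = 0
  z(10, 0) = -50
  z(1, 6) = -71  ←
  z(0, 6.2) = -68.2
The minimum is at x1 = 1, x2 = 6.

x1 = 1, x2 = 6, z = -71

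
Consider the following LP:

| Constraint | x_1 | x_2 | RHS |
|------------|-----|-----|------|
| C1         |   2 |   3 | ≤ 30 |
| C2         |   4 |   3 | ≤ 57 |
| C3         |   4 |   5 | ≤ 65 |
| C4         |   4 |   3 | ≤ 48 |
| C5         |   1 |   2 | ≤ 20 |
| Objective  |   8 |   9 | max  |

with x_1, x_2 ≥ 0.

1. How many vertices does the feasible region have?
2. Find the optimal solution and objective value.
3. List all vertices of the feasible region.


1. 4
2. x_1 = 9, x_2 = 4, z = 108
3. (0, 0), (12, 0), (9, 4), (0, 10)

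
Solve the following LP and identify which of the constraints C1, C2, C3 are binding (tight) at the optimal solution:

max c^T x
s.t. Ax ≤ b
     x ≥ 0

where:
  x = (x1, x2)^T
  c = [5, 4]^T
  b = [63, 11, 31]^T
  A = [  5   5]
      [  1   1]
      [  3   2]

At x1 = 9, x2 = 2, compute slack b - a·x for each constraint:
  C1: 63 − 55 = 8  (slack)
  C2: 11 − 11 = 0  (binding)
  C3: 31 − 31 = 0  (binding)

Optimal: x1 = 9, x2 = 2
Binding: C2, C3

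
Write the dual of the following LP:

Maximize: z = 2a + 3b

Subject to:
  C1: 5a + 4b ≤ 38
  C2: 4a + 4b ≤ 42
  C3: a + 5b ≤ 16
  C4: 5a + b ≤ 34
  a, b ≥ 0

Primal max cᵀx s.t. Ax ≤ b, x ≥ 0  →  Dual min bᵀy s.t. Aᵀy ≥ c, y ≥ 0.

Minimize: z = 38y1 + 42y2 + 16y3 + 34y4

Subject to:
  5y1 + 4y2 + y3 + 5y4 ≥ 2
  4y1 + 4y2 + 5y3 + y4 ≥ 3
  y1, y2, y3, y4 ≥ 0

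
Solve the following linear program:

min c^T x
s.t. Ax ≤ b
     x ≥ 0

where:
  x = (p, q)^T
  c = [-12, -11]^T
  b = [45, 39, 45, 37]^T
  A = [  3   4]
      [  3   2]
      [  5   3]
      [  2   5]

Evaluate the objective at each vertex of the feasible region:
  z(0, 0) = 0
  z(9, 0) = -108
  z(6, 5) = -127  ←
  z(0, 7.4) = -81.4
The minimum is at p = 6, q = 5.

p = 6, q = 5, z = -127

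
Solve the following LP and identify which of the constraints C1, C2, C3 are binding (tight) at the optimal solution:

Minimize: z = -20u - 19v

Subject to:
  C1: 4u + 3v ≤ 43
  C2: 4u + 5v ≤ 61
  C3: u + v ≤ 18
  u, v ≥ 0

At u = 4, v = 9, compute slack b - a·x for each constraint:
  C1: 43 − 43 = 0  (binding)
  C2: 61 − 61 = 0  (binding)
  C3: 18 − 13 = 5  (slack)

Optimal: u = 4, v = 9
Binding: C1, C2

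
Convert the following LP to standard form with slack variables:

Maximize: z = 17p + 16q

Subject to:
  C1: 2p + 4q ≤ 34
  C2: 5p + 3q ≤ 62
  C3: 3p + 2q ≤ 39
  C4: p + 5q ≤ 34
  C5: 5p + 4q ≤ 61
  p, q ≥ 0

max z = 17p + 16q

s.t.
  2p + 4q + s1 = 34
  5p + 3q + s2 = 62
  3p + 2q + s3 = 39
  p + 5q + s4 = 34
  5p + 4q + s5 = 61
  p, q, s1, s2, s3, s4, s5 ≥ 0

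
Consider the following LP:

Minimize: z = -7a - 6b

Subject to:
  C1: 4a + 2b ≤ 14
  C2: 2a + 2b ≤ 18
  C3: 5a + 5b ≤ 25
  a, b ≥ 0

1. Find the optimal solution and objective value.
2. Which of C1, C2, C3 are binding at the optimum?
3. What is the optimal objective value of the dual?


1. a = 2, b = 3, z = -32
2. C1, C3
3. -32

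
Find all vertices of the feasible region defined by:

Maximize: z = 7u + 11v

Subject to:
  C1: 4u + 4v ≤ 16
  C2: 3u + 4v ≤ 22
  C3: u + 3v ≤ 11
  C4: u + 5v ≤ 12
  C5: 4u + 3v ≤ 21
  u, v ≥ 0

(0, 0), (4, 0), (2, 2), (0, 2.4)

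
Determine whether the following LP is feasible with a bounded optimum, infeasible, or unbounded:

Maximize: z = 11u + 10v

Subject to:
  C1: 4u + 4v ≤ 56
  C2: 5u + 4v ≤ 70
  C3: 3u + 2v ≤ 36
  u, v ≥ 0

Feasible with a bounded optimal solution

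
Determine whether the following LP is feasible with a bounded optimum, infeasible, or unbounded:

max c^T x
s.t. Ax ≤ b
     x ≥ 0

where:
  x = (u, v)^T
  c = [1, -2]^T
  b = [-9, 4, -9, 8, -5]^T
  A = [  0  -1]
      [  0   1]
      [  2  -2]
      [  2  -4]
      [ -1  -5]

Infeasible (no feasible solution exists)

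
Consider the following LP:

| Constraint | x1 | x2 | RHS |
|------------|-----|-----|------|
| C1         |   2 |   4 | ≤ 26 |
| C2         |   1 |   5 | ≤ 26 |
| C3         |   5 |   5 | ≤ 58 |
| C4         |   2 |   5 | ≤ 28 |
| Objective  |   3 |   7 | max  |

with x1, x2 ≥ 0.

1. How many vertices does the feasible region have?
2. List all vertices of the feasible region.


1. 6
2. (0, 0), (11.6, 0), (10.2, 1.4), (9, 2), (2, 4.8), (0, 5.2)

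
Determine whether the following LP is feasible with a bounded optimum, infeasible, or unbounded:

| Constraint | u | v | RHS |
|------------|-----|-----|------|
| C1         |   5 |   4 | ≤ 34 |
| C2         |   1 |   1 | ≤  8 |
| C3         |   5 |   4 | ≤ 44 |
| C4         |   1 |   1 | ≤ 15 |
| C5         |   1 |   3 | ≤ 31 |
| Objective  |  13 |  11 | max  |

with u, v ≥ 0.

Feasible with a bounded optimal solution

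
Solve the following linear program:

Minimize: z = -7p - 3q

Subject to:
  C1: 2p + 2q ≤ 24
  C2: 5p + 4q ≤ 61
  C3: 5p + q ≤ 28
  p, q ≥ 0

Evaluate the objective at each vertex of the feasible region:
  z(0, 0) = 0
  z(5.6, 0) = -39.2
  z(4, 8) = -52  ←
  z(0, 12) = -36
The minimum is at p = 4, q = 8.

p = 4, q = 8, z = -52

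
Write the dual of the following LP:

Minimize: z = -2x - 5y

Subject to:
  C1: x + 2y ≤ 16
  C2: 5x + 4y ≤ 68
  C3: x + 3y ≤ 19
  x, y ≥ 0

Primal min cᵀx s.t. Ax ≤ b, x ≥ 0  →  Dual max −bᵀy s.t. Aᵀy ≥ −c, y ≥ 0.

Maximize: z = -16y1 - 68y2 - 19y3

Subject to:
  y1 + 5y2 + y3 ≥ 2
  2y1 + 4y2 + 3y3 ≥ 5
  y1, y2, y3 ≥ 0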